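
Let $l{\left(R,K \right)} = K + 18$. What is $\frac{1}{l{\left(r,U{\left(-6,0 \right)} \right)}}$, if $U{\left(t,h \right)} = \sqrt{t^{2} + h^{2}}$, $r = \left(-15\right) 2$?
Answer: $\frac{1}{24} \approx 0.041667$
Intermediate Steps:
$r = -30$
$U{\left(t,h \right)} = \sqrt{h^{2} + t^{2}}$
$l{\left(R,K \right)} = 18 + K$
$\frac{1}{l{\left(r,U{\left(-6,0 \right)} \right)}} = \frac{1}{18 + \sqrt{0^{2} + \left(-6\right)^{2}}} = \frac{1}{18 + \sqrt{0 + 36}} = \frac{1}{18 + \sqrt{36}} = \frac{1}{18 + 6} = \frac{1}{24}$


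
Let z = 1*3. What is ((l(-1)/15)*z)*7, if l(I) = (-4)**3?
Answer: -448/5 ≈ -89.600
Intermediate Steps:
l(I) = -64
z = 3
((l(-1)/15)*z)*7 = (-64/15*3)*7 = (-64*1/15*3)*7 = -64/15*3*7 = -64/5*7 = -448/5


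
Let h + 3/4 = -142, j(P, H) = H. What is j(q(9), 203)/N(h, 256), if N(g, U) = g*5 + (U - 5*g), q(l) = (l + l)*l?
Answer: 203/256 ≈ 0.79297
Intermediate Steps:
q(l) = 2*l² (q(l) = (2*l)*l = 2*l²)
h = -571/4 (h = -¾ - 142 = -571/4 ≈ -142.75)
N(g, U) = U (N(g, U) = 5*g + (U - 5*g) = U)
j(q(9), 203)/N(h, 256) = 203/256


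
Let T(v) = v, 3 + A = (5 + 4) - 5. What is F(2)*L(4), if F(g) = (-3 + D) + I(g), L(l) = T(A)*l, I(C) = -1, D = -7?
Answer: -44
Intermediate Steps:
A = 1 (A = -3 + ((5 + 4) - 5) = -3 + (9 - 5) = -3 + 4 = 1)
L(l) = l (L(l) = 1*l = l)
F(g) = -11 (F(g) = (-3 - 7) - 1 = -10 - 1 = -11)
F(2)*L(4) = -11*4 = -44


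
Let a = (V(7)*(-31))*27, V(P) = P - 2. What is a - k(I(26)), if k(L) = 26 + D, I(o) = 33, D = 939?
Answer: -5150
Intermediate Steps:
V(P) = -2 + P
k(L) = 965 (k(L) = 26 + 939 = 965)
a = -4185 (a = ((-2 + 7)*(-31))*27 = (5*(-31))*27 = -155*27 = -4185)
a - k(I(26)) = -4185 - 1*965 = -4185 - 965 = -5150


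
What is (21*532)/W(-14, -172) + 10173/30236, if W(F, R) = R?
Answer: -84011709/1300148 ≈ -64.617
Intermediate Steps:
(21*532)/W(-14, -172) + 10173/30236 = (21*532)/(-172) + 10173/30236 = 11172*(-1/172) + 10173*(1/30236) = -2793/43 + 10173/30236 = -84011709/1300148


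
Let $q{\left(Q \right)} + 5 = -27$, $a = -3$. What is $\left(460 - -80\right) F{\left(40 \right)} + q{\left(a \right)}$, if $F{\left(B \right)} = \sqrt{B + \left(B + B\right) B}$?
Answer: $-32 + 9720 \sqrt{10} \approx 30705.0$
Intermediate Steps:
$q{\left(Q \right)} = -32$ ($q{\left(Q \right)} = -5 - 27 = -32$)
$F{\left(B \right)} = \sqrt{B + 2 B^{2}}$ ($F{\left(B \right)} = \sqrt{B + 2 B B} = \sqrt{B + 2 B^{2}}$)
$\left(460 - -80\right) F{\left(40 \right)} + q{\left(a \right)} = \left(460 - -80\right) \sqrt{40 \left(1 + 2 \cdot 40\right)} - 32 = \left(460 + 80\right) \sqrt{40 \left(1 + 80\right)} - 32 = 540 \sqrt{40 \cdot 81} - 32 = 540 \sqrt{3240} - 32 = 540 \cdot 18 \sqrt{10} - 32 = 9720 \sqrt{10} - 32 = -32 + 9720 \sqrt{10}$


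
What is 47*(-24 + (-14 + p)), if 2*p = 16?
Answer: -1410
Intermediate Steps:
p = 8 (p = (½)*16 = 8)
47*(-24 + (-14 + p)) = 47*(-24 + (-14 + 8)) = 47*(-24 - 6) = 47*(-30) = -1410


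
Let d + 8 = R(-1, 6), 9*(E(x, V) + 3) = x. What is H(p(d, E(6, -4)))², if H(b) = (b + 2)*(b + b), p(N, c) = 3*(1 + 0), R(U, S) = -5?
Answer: 900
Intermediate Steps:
E(x, V) = -3 + x/9
d = -13 (d = -8 - 5 = -13)
p(N, c) = 3 (p(N, c) = 3*1 = 3)
H(b) = 2*b*(2 + b) (H(b) = (2 + b)*(2*b) = 2*b*(2 + b))
H(p(d, E(6, -4)))² = (2*3*(2 + 3))² = (2*3*5)² = 30² = 900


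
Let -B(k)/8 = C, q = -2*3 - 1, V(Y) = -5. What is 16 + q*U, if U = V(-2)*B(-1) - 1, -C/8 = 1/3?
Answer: 2309/3 ≈ 769.67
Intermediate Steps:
C = -8/3 ≈ -2.6667
q = -7 (q = -6 - 1 = -7)
B(k) = 64/3 (B(k) = -8*(-8/3) = 64/3)
U = -323/3 (U = -5*64/3 - 1 = -320/3 - 1 = -323/3 ≈ -107.67)
16 + q*U = 16 - 7*(-323/3) = 16 + 2261/3 = 2309/3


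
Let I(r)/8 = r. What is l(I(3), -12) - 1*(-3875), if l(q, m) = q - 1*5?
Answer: 3894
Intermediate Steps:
I(r) = 8*r
l(q, m) = -5 + q (l(q, m) = q - 5 = -5 + q)
l(I(3), -12) - 1*(-3875) = (-5 + 8*3) - 1*(-3875) = (-5 + 24) + 3875 = 19 + 3875 = 3894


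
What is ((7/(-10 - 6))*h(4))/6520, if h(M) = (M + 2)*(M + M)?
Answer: -21/6520 ≈ -0.0032209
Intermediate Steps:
h(M) = 2*M*(2 + M) (h(M) = (2 + M)*(2*M) = 2*M*(2 + M))
((7/(-10 - 6))*h(4))/6520 = ((7/(-10 - 6))*(2*4*(2 + 4)))/6520 = ((7/(-16))*(2*4*6))*(1/6520) = (-1/16*7*48)*(1/6520) = -7/16*48*(1/6520) = -21*1/6520 = -21/6520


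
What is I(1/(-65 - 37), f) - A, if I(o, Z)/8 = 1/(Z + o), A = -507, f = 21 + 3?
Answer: 1241445/2447 ≈ 507.33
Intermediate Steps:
f = 24
I(o, Z) = 8/(Z + o)
I(1/(-65 - 37), f) - A = 8/(24 + 1/(-65 - 37)) - 1*(-507) = 8/(24 + 1/(-102)) + 507 = 8/(24 - 1/102) + 507 = 8/(2447/102) + 507 = 8*(102/2447) + 507 = 816/2447 + 507 = 1241445/2447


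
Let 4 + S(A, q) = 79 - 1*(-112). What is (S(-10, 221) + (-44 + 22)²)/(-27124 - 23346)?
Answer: -671/50470 ≈ -0.013295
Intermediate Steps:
S(A, q) = 187 (S(A, q) = -4 + (79 - 1*(-112)) = -4 + (79 + 112) = -4 + 191 = 187)
(S(-10, 221) + (-44 + 22)²)/(-27124 - 23346) = (187 + (-44 + 22)²)/(-27124 - 23346) = (187 + (-22)²)/(-50470) = (187 + 484)*(-1/50470) = 671*(-1/50470) = -671/50470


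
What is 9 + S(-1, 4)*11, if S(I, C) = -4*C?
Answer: -167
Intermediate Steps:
9 + S(-1, 4)*11 = 9 - 4*4*11 = 9 - 16*11 = 9 - 176 = -167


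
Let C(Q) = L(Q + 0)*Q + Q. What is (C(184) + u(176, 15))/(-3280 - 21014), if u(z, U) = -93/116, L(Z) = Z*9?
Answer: -35366915/2818104 ≈ -12.550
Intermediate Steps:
L(Z) = 9*Z
u(z, U) = -93/116 (u(z, U) = -93*1/116 = -93/116)
C(Q) = Q + 9*Q² (C(Q) = (9*(Q + 0))*Q + Q = (9*Q)*Q + Q = 9*Q² + Q = Q + 9*Q²)
(C(184) + u(176, 15))/(-3280 - 21014) = (184*(1 + 9*184) - 93/116)/(-3280 - 21014) = (184*(1 + 1656) - 93/116)/(-24294) = (184*1657 - 93/116)*(-1/24294) = (304888 - 93/116)*(-1/24294) = (35366915/116)*(-1/24294) = -35366915/2818104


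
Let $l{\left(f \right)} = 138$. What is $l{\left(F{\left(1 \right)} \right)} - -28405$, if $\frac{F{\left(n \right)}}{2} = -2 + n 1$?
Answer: $28543$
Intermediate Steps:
$F{\left(n \right)} = -4 + 2 n$ ($F{\left(n \right)} = 2 \left(-2 + n 1\right) = 2 \left(-2 + n\right) = -4 + 2 n$)
$l{\left(F{\left(1 \right)} \right)} - -28405 = 138 - -28405 = 138 + 28405 = 28543$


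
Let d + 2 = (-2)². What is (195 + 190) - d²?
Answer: 381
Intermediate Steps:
d = 2 (d = -2 + (-2)² = -2 + 4 = 2)
(195 + 190) - d² = (195 + 190) - 1*2² = 385 - 1*4 = 385 - 4 = 381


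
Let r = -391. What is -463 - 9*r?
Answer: 3056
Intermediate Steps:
-463 - 9*r = -463 - 9*(-391) = -463 + 3519 = 3056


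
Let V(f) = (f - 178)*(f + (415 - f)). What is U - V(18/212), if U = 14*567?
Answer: 8667913/106 ≈ 81773.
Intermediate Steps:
U = 7938
V(f) = -73870 + 415*f (V(f) = (-178 + f)*415 = -73870 + 415*f)
U - V(18/212) = 7938 - (-73870 + 415*(18/212)) = 7938 - (-73870 + 415*(18*(1/212))) = 7938 - (-73870 + 415*(9/106)) = 7938 - (-73870 + 3735/106) = 7938 - 1*(-7826485/106) = 7938 + 7826485/106 = 8667913/106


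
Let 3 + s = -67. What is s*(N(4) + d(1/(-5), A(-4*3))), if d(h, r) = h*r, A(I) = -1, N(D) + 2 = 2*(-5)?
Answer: 826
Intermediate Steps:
s = -70 (s = -3 - 67 = -70)
N(D) = -12 (N(D) = -2 + 2*(-5) = -2 - 10 = -12)
s*(N(4) + d(1/(-5), A(-4*3))) = -70*(-12 - 1/(-5)) = -70*(-12 - ⅕*(-1)) = -70*(-12 + ⅕) = -70*(-59/5) = 826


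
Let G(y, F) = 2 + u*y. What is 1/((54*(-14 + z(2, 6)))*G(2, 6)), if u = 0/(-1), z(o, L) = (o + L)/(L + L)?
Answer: -1/1440 ≈ -0.00069444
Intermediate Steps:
z(o, L) = (L + o)/(2*L) (z(o, L) = (L + o)/((2*L)) = (L + o)*(1/(2*L)) = (L + o)/(2*L))
u = 0 (u = 0*(-1) = 0)
G(y, F) = 2 (G(y, F) = 2 + 0*y = 2 + 0 = 2)
1/((54*(-14 + z(2, 6)))*G(2, 6)) = 1/((54*(-14 + (1/2)*(6 + 2)/6))*2) = 1/((54*(-14 + (1/2)*(1/6)*8))*2) = 1/((54*(-14 + 2/3))*2) = 1/((54*(-40/3))*2) = 1/(-720*2) = 1/(-1440) = -1/1440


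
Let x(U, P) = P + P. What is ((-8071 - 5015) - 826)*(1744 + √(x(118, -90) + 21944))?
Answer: -24262528 - 27824*√5441 ≈ -2.6315e+7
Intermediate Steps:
x(U, P) = 2*P
((-8071 - 5015) - 826)*(1744 + √(x(118, -90) + 21944)) = ((-8071 - 5015) - 826)*(1744 + √(2*(-90) + 21944)) = (-13086 - 826)*(1744 + √(-180 + 21944)) = -13912*(1744 + √21764) = -13912*(1744 + 2*√5441) = -24262528 - 27824*√5441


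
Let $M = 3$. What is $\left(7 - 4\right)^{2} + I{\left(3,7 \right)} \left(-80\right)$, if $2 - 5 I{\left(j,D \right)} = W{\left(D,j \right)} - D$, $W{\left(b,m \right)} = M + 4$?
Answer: $-23$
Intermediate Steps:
$W{\left(b,m \right)} = 7$ ($W{\left(b,m \right)} = 3 + 4 = 7$)
$I{\left(j,D \right)} = -1 + \frac{D}{5}$ ($I{\left(j,D \right)} = \frac{2}{5} - \frac{7 - D}{5} = \frac{2}{5} + \left(- \frac{7}{5} + \frac{D}{5}\right) = -1 + \frac{D}{5}$)
$\left(7 - 4\right)^{2} + I{\left(3,7 \right)} \left(-80\right) = \left(7 - 4\right)^{2} + \left(-1 + \frac{1}{5} \cdot 7\right) \left(-80\right) = 3^{2} + \left(-1 + \frac{7}{5}\right) \left(-80\right) = 9 + \frac{2}{5} \left(-80\right) = 9 - 32 = -23$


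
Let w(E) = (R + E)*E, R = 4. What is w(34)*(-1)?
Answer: -1292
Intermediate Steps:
w(E) = E*(4 + E) (w(E) = (4 + E)*E = E*(4 + E))
w(34)*(-1) = (34*(4 + 34))*(-1) = (34*38)*(-1) = 1292*(-1) = -1292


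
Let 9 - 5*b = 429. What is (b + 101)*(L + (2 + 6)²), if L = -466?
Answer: -6834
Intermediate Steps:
b = -84 (b = 9/5 - ⅕*429 = 9/5 - 429/5 = -84)
(b + 101)*(L + (2 + 6)²) = (-84 + 101)*(-466 + (2 + 6)²) = 17*(-466 + 8²) = 17*(-466 + 64) = 17*(-402) = -6834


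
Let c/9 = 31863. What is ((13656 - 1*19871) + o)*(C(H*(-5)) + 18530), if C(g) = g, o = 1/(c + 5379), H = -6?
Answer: -581019964480/5037 ≈ -1.1535e+8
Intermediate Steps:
c = 286767 (c = 9*31863 = 286767)
o = 1/292146 (o = 1/(286767 + 5379) = 1/292146 ≈ 3.4229e-6)
((13656 - 1*19871) + o)*(C(H*(-5)) + 18530) = ((13656 - 1*19871) + 1/292146)*(-6*(-5) + 18530) = ((13656 - 19871) + 1/292146)*(30 + 18530) = (-6215 + 1/292146)*18560 = -1815687389/292146*18560 = -581019964480/5037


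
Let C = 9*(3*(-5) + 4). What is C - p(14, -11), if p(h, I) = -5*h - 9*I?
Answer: -128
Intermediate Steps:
p(h, I) = -9*I - 5*h
C = -99 (C = 9*(-15 + 4) = 9*(-11) = -99)
C - p(14, -11) = -99 - (-9*(-11) - 5*14) = -99 - (99 - 70) = -99 - 1*29 = -99 - 29 = -128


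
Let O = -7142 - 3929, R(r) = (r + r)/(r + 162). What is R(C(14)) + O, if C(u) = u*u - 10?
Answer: -321028/29 ≈ -11070.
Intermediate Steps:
C(u) = -10 + u² (C(u) = u² - 10 = -10 + u²)
R(r) = 2*r/(162 + r) (R(r) = (2*r)/(162 + r) = 2*r/(162 + r))
O = -11071
R(C(14)) + O = 2*(-10 + 14²)/(162 + (-10 + 14²)) - 11071 = 2*(-10 + 196)/(162 + (-10 + 196)) - 11071 = 2*186/(162 + 186) - 11071 = 2*186/348 - 11071 = 2*186*(1/348) - 11071 = 31/29 - 11071 = -321028/29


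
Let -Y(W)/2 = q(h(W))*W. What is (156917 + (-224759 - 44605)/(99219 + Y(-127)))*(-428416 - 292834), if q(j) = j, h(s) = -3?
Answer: -3714271060743750/32819 ≈ -1.1317e+11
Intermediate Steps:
Y(W) = 6*W (Y(W) = -(-6)*W = 6*W)
(156917 + (-224759 - 44605)/(99219 + Y(-127)))*(-428416 - 292834) = (156917 + (-224759 - 44605)/(99219 + 6*(-127)))*(-428416 - 292834) = (156917 - 269364/(99219 - 762))*(-721250) = (156917 - 269364/98457)*(-721250) = (156917 - 269364*1/98457)*(-721250) = (156917 - 89788/32819)*(-721250) = (5149769235/32819)*(-721250) = -3714271060743750/32819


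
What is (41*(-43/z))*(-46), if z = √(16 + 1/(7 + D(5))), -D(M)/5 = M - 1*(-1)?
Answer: 81098*√8441/367 ≈ 20302.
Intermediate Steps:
D(M) = -5 - 5*M (D(M) = -5*(M - 1*(-1)) = -5*(M + 1) = -5*(1 + M) = -5 - 5*M)
z = √8441/23 (z = √(16 + 1/(7 + (-5 - 5*5))) = √(16 + 1/(7 + (-5 - 25))) = √(16 + 1/(7 - 30)) = √(16 + 1/(-23)) = √(16 - 1/23) = √(367/23) = √8441/23 ≈ 3.9946)
(41*(-43/z))*(-46) = (41*(-43*√8441/367))*(-46) = -1763*√8441/367*(-46) = 81098*√8441/367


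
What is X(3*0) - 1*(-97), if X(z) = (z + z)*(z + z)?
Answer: 97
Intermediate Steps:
X(z) = 4*z² (X(z) = (2*z)*(2*z) = 4*z²)
X(3*0) - 1*(-97) = 4*(3*0)² - 1*(-97) = 4*0² + 97 = 4*0 + 97 = 0 + 97 = 97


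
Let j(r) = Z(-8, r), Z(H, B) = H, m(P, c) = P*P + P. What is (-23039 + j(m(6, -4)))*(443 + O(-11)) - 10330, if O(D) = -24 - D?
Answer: -9920540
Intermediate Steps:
m(P, c) = P + P**2 (m(P, c) = P**2 + P = P + P**2)
j(r) = -8
(-23039 + j(m(6, -4)))*(443 + O(-11)) - 10330 = (-23039 - 8)*(443 + (-24 - 1*(-11))) - 10330 = -23047*(443 + (-24 + 11)) - 10330 = -23047*(443 - 13) - 10330 = -23047*430 - 10330 = -9910210 - 10330 = -9920540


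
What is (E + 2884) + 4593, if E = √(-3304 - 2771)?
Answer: 7477 + 45*I*√3 ≈ 7477.0 + 77.942*I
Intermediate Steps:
E = 45*I*√3 (E = √(-6075) = 45*I*√3 ≈ 77.942*I)
(E + 2884) + 4593 = (45*I*√3 + 2884) + 4593 = (2884 + 45*I*√3) + 4593 = 7477 + 45*I*√3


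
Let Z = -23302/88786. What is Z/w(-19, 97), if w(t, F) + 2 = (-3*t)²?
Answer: -61/754681 ≈ -8.0829e-5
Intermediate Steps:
w(t, F) = -2 + 9*t² (w(t, F) = -2 + (-3*t)² = -2 + 9*t²)
Z = -11651/44393 (Z = -23302*1/88786 = -11651/44393 ≈ -0.26245)
Z/w(-19, 97) = -11651/(44393*(-2 + 9*(-19)²)) = -11651/(44393*(-2 + 9*361)) = -11651/(44393*(-2 + 3249)) = -11651/44393/3247 = -11651/44393*1/3247 = -61/754681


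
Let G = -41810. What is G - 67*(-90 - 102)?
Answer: -28946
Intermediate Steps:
G - 67*(-90 - 102) = -41810 - 67*(-90 - 102) = -41810 - 67*(-192) = -41810 + 12864 = -28946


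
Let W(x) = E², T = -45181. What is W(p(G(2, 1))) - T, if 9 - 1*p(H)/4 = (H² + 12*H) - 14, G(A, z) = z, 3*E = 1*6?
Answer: 45185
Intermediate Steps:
E = 2 (E = (1*6)/3 = (⅓)*6 = 2)
p(H) = 92 - 48*H - 4*H² (p(H) = 36 - 4*((H² + 12*H) - 14) = 36 - 4*(-14 + H² + 12*H) = 36 + (56 - 48*H - 4*H²) = 92 - 48*H - 4*H²)
W(x) = 4 (W(x) = 2² = 4)
W(p(G(2, 1))) - T = 4 - 1*(-45181) = 4 + 45181 = 45185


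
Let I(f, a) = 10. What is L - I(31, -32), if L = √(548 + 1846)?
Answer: -10 + 3*√266 ≈ 38.929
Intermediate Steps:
L = 3*√266 (L = √2394 = 3*√266 ≈ 48.929)
L - I(31, -32) = 3*√266 - 1*10 = 3*√266 - 10 = -10 + 3*√266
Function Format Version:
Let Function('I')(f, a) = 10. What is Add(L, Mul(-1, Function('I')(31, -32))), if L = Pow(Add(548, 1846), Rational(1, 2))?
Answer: Add(-10, Mul(3, Pow(266, Rational(1, 2)))) ≈ 38.929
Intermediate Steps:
L = Mul(3, Pow(266, Rational(1, 2))) (L = Pow(2394, Rational(1, 2)) = Mul(3, Pow(266, Rational(1, 2))) ≈ 48.929)
Add(L, Mul(-1, Function('I')(31, -32))) = Add(Mul(3, Pow(266, Rational(1, 2))), Mul(-1, 10)) = Add(Mul(3, Pow(266, Rational(1, 2))), -10) = Add(-10, Mul(3, Pow(266, Rational(1, 2))))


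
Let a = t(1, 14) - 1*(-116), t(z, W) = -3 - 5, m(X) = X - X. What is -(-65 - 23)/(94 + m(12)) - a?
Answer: -5032/47 ≈ -107.06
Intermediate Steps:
m(X) = 0
t(z, W) = -8
a = 108 (a = -8 - 1*(-116) = -8 + 116 = 108)
-(-65 - 23)/(94 + m(12)) - a = -(-65 - 23)/(94 + 0) - 1*108 = -(-88)/94 - 108 = -1*(-44/47) - 108 = 44/47 - 108 = -5032/47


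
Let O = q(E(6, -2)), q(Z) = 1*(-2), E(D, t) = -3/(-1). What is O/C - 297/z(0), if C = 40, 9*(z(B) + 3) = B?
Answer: 1979/20 ≈ 98.950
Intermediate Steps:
E(D, t) = 3 (E(D, t) = -3*(-1) = 3)
z(B) = -3 + B/9
q(Z) = -2
O = -2
O/C - 297/z(0) = -2/40 - 297/(-3 + (1/9)*0) = -2*1/40 - 297/(-3 + 0) = -1/20 - 297/(-3) = -1/20 - 297*(-1/3) = -1/20 + 99 = 1979/20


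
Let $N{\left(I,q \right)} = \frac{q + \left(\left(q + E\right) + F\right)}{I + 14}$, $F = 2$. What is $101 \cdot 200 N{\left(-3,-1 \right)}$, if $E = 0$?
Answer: $0$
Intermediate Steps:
$N{\left(I,q \right)} = \frac{2 + 2 q}{14 + I}$ ($N{\left(I,q \right)} = \frac{q + \left(\left(q + 0\right) + 2\right)}{I + 14} = \frac{q + \left(q + 2\right)}{14 + I} = \frac{q + \left(2 + q\right)}{14 + I} = \frac{2 + 2 q}{14 + I}$)
$101 \cdot 200 N{\left(-3,-1 \right)} = 101 \cdot 200 \frac{2 \left(1 - 1\right)}{14 - 3} = 20200 \cdot 2 \cdot \frac{1}{11} \cdot 0 = 20200 \cdot 0 = 0$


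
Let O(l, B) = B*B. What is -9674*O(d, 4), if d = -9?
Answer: -154784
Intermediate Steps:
O(l, B) = B²
-9674*O(d, 4) = -9674*4² = -9674*16 = -154784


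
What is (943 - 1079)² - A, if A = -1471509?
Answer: 1490005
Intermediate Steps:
(943 - 1079)² - A = (943 - 1079)² - 1*(-1471509) = (-136)² + 1471509 = 18496 + 1471509 = 1490005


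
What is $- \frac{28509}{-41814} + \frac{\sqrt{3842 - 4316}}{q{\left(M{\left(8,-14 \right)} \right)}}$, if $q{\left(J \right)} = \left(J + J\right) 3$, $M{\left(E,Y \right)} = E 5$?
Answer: $\frac{9503}{13938} + \frac{i \sqrt{474}}{240} \approx 0.68181 + 0.090715 i$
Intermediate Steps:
$M{\left(E,Y \right)} = 5 E$
$q{\left(J \right)} = 6 J$ ($q{\left(J \right)} = 2 J 3 = 6 J$)
$- \frac{28509}{-41814} + \frac{\sqrt{3842 - 4316}}{q{\left(M{\left(8,-14 \right)} \right)}} = - \frac{28509}{-41814} + \frac{\sqrt{3842 - 4316}}{6 \cdot 5 \cdot 8} = \left(-28509\right) \left(- \frac{1}{41814}\right) + \frac{\sqrt{-474}}{6 \cdot 40} = \frac{9503}{13938} + \frac{i \sqrt{474}}{240}$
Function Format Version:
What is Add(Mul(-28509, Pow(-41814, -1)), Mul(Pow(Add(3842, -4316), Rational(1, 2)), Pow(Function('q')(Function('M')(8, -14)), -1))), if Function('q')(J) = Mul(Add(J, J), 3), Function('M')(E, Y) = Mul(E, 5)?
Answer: Add(Rational(9503, 13938), Mul(Rational(1, 240), I, Pow(474, Rational(1, 2)))) ≈ Add(0.68181, Mul(0.090715, I))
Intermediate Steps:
Function('M')(E, Y) = Mul(5, E)
Function('q')(J) = Mul(6, J) (Function('q')(J) = Mul(Mul(2, J), 3) = Mul(6, J))
Add(Mul(-28509, Pow(-41814, -1)), Mul(Pow(Add(3842, -4316), Rational(1, 2)), Pow(Function('q')(Function('M')(8, -14)), -1))) = Add(Mul(-28509, Pow(-41814, -1)), Mul(Pow(Add(3842, -4316), Rational(1, 2)), Pow(Mul(6, Mul(5, 8)), -1))) = Add(Mul(-28509, Rational(-1, 41814)), Mul(Pow(-474, Rational(1, 2)), Pow(Mul(6, 40), -1))) = Add(Rational(9503, 13938), Mul(Mul(I, Pow(474, Rational(1, 2))), Pow(240, -1))) = Add(Rational(9503, 13938), Mul(Mul(I, Pow(474, Rational(1, 2))), Rational(1, 240))) = Add(Rational(9503, 13938), Mul(Rational(1, 240), I, Pow(474, Rational(1, 2))))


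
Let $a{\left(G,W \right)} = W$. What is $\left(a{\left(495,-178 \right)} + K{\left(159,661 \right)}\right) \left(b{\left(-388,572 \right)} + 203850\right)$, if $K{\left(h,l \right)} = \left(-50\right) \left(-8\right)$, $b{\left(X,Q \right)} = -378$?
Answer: $45170784$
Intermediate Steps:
$K{\left(h,l \right)} = 400$
$\left(a{\left(495,-178 \right)} + K{\left(159,661 \right)}\right) \left(b{\left(-388,572 \right)} + 203850\right) = \left(-178 + 400\right) \left(-378 + 203850\right) = 222 \cdot 203472 = 45170784$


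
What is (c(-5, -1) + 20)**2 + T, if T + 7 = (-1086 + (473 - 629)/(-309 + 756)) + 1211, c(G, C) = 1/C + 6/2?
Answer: 89646/149 ≈ 601.65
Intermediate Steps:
c(G, C) = 3 + 1/C (c(G, C) = 1/C + 6*(1/2) = 1/C + 3 = 3 + 1/C)
T = 17530/149 (T = -7 + ((-1086 + (473 - 629)/(-309 + 756)) + 1211) = -7 + ((-1086 - 156/447) + 1211) = -7 + ((-1086 - 156*1/447) + 1211) = -7 + ((-1086 - 52/149) + 1211) = -7 + (-161866/149 + 1211) = -7 + 18573/149 = 17530/149 ≈ 117.65)
(c(-5, -1) + 20)**2 + T = ((3 + 1/(-1)) + 20)**2 + 17530/149 = ((3 - 1) + 20)**2 + 17530/149 = (2 + 20)**2 + 17530/149 = 22**2 + 17530/149 = 484 + 17530/149 = 89646/149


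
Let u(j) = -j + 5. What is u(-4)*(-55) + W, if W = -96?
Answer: -591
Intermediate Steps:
u(j) = 5 - j
u(-4)*(-55) + W = (5 - 1*(-4))*(-55) - 96 = (5 + 4)*(-55) - 96 = 9*(-55) - 96 = -495 - 96 = -591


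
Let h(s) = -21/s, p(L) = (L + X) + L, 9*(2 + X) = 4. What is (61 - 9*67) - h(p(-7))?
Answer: -10867/20 ≈ -543.35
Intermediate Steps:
X = -14/9 (X = -2 + (⅑)*4 = -2 + 4/9 = -14/9 ≈ -1.5556)
p(L) = -14/9 + 2*L (p(L) = (L - 14/9) + L = (-14/9 + L) + L = -14/9 + 2*L)
(61 - 9*67) - h(p(-7)) = (61 - 9*67) - (-21)/(-14/9 + 2*(-7)) = (61 - 603) - (-21)/(-14/9 - 14) = -542 - (-21)/(-140/9) = -542 - (-21)*(-9)/140 = -542 - 1*27/20 = -542 - 27/20 = -10867/20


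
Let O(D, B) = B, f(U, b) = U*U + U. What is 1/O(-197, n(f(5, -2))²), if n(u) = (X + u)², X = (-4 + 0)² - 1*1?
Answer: 1/4100625 ≈ 2.4387e-7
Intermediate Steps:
X = 15 (X = (-4)² - 1 = 16 - 1 = 15)
f(U, b) = U + U² (f(U, b) = U² + U = U + U²)
n(u) = (15 + u)²
1/O(-197, n(f(5, -2))²) = 1/(((15 + 5*(1 + 5))²)²) = 1/(((15 + 5*6)²)²) = 1/(((15 + 30)²)²) = 1/((45²)²) = 1/(2025²) = 1/4100625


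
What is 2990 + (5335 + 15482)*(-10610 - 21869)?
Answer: -676112353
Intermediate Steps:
2990 + (5335 + 15482)*(-10610 - 21869) = 2990 + 20817*(-32479) = 2990 - 676115343 = -676112353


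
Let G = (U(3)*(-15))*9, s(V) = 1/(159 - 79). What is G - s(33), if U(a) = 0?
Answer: -1/80 ≈ -0.012500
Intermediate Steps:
s(V) = 1/80
G = 0 (G = (0*(-15))*9 = 0*9 = 0)
G - s(33) = 0 - 1*1/80 = 0 - 1/80 = -1/80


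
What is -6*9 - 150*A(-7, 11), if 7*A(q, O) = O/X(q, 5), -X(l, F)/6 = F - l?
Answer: -4261/84 ≈ -50.726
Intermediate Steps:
X(l, F) = -6*F + 6*l (X(l, F) = -6*(F - l) = -6*F + 6*l)
A(q, O) = O/(7*(-30 + 6*q)) (A(q, O) = (O/(-6*5 + 6*q))/7 = (O/(-30 + 6*q))/7 = O/(7*(-30 + 6*q)))
-6*9 - 150*A(-7, 11) = -6*9 - 25*11/(7*(-5 - 7)) = -54 - 25*11/(7*(-12)) = -54 - 25*11*(-1)/(7*12) = -54 - 150*(-11/504) = -54 + 275/84 = -4261/84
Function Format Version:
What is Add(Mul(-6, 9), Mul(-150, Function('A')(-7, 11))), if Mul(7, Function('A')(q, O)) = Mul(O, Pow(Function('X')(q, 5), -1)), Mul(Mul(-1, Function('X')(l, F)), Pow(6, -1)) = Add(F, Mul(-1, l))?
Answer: Rational(-4261, 84) ≈ -50.726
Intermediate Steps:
Function('X')(l, F) = Add(Mul(-6, F), Mul(6, l)) (Function('X')(l, F) = Mul(-6, Add(F, Mul(-1, l))) = Add(Mul(-6, F), Mul(6, l)))
Function('A')(q, O) = Mul(Rational(1, 7), O, Pow(Add(-30, Mul(6, q)), -1)) (Function('A')(q, O) = Mul(Rational(1, 7), Mul(O, Pow(Add(Mul(-6, 5), Mul(6, q)), -1))) = Mul(Rational(1, 7), Mul(O, Pow(Add(-30, Mul(6, q)), -1))) = Mul(Rational(1, 7), O, Pow(Add(-30, Mul(6, q)), -1)))
Add(Mul(-6, 9), Mul(-150, Function('A')(-7, 11))) = Add(Mul(-6, 9), Mul(-150, Mul(Rational(1, 42), 11, Pow(Add(-5, -7), -1)))) = Add(-54, Mul(-150, Mul(Rational(1, 42), 11, Pow(-12, -1)))) = Add(-54, Mul(-150, Mul(Rational(1, 42), 11, Rational(-1, 12)))) = Add(-54, Mul(-150, Rational(-11, 504))) = Add(-54, Rational(275, 84)) = Rational(-4261, 84)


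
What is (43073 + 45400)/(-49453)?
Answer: -88473/49453 ≈ -1.7890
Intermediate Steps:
(43073 + 45400)/(-49453) = 88473*(-1/49453) = -88473/49453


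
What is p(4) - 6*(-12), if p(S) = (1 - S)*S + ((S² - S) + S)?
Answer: 76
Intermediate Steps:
p(S) = S² + S*(1 - S) (p(S) = S*(1 - S) + S² = S² + S*(1 - S))
p(4) - 6*(-12) = 4 - 6*(-12) = 4 + 72 = 76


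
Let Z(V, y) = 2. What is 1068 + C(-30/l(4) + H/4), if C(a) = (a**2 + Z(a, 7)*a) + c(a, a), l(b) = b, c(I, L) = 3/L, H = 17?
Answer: 222797/208 ≈ 1071.1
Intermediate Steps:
C(a) = a**2 + 2*a + 3/a (C(a) = (a**2 + 2*a) + 3/a = a**2 + 2*a + 3/a)
1068 + C(-30/l(4) + H/4) = 1068 + (3 + (-30/4 + 17/4)**2*(2 + (-30/4 + 17/4)))/(-30/4 + 17/4) = 1068 + (3 + (-30*1/4 + 17*(1/4))**2*(2 + (-30*1/4 + 17*(1/4))))/(-30*1/4 + 17*(1/4)) = 1068 + (3 + (-15/2 + 17/4)**2*(2 + (-15/2 + 17/4)))/(-15/2 + 17/4) = 1068 + (3 + (-13/4)**2*(2 - 13/4))/(-13/4) = 1068 - 4*(3 + (169/16)*(-5/4))/13 = 1068 - 4*(3 - 845/64)/13 = 1068 - 4/13*(-653/64) = 1068 + 653/208 = 222797/208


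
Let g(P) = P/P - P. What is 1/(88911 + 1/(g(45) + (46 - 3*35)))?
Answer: 103/9157832 ≈ 1.1247e-5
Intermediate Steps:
g(P) = 1 - P
1/(88911 + 1/(g(45) + (46 - 3*35))) = 1/(88911 + 1/((1 - 1*45) + (46 - 3*35))) = 1/(88911 + 1/((1 - 45) + (46 - 105))) = 1/(88911 + 1/(-44 - 59)) = 1/(88911 + 1/(-103)) = 1/(88911 - 1/103) = 1/(9157832/103) = 103/9157832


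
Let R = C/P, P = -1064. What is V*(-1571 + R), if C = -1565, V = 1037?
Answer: -1731768223/1064 ≈ -1.6276e+6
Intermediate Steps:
R = 1565/1064 (R = -1565/(-1064) = -1565*(-1/1064) = 1565/1064 ≈ 1.4709)
V*(-1571 + R) = 1037*(-1571 + 1565/1064) = 1037*(-1669979/1064) = -1731768223/1064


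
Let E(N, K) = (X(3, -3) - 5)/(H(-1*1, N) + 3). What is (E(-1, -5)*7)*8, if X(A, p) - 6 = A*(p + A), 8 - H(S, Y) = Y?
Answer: 14/3 ≈ 4.6667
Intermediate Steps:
H(S, Y) = 8 - Y
X(A, p) = 6 + A*(A + p) (X(A, p) = 6 + A*(p + A) = 6 + A*(A + p))
E(N, K) = 1/(11 - N) (E(N, K) = ((6 + 3² + 3*(-3)) - 5)/((8 - N) + 3) = ((6 + 9 - 9) - 5)/(11 - N) = (6 - 5)/(11 - N) = 1/(11 - N))
(E(-1, -5)*7)*8 = (-1/(-11 - 1)*7)*8 = (-1/(-12)*7)*8 = (-1*(-1/12)*7)*8 = ((1/12)*7)*8 = (7/12)*8 = 14/3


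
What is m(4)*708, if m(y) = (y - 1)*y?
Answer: 8496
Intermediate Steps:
m(y) = y*(-1 + y) (m(y) = (-1 + y)*y = y*(-1 + y))
m(4)*708 = (4*(-1 + 4))*708 = (4*3)*708 = 12*708 = 8496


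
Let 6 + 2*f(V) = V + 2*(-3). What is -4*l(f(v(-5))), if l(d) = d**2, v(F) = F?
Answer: -289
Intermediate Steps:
f(V) = -6 + V/2 (f(V) = -3 + (V + 2*(-3))/2 = -3 + (V - 6)/2 = -3 + (-6 + V)/2 = -3 + (-3 + V/2) = -6 + V/2)
-4*l(f(v(-5))) = -4*(-6 + (1/2)*(-5))**2 = -4*(-6 - 5/2)**2 = -4*(-17/2)**2 = -4*289/4 = -289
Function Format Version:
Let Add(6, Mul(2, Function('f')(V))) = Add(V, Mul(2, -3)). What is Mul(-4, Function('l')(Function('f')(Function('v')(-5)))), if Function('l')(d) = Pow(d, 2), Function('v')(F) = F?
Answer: -289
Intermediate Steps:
Function('f')(V) = Add(-6, Mul(Rational(1, 2), V)) (Function('f')(V) = Add(-3, Mul(Rational(1, 2), Add(V, Mul(2, -3)))) = Add(-3, Mul(Rational(1, 2), Add(V, -6))) = Add(-3, Mul(Rational(1, 2), Add(-6, V))) = Add(-3, Add(-3, Mul(Rational(1, 2), V))) = Add(-6, Mul(Rational(1, 2), V)))
Mul(-4, Function('l')(Function('f')(Function('v')(-5)))) = Mul(-4, Pow(Add(-6, Mul(Rational(1, 2), -5)), 2)) = Mul(-4, Pow(Add(-6, Rational(-5, 2)), 2)) = Mul(-4, Pow(Rational(-17, 2), 2)) = Mul(-4, Rational(289, 4)) = -289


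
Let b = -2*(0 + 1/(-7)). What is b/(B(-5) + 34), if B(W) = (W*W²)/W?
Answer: 2/413 ≈ 0.0048426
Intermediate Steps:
B(W) = W² (B(W) = W³/W = W²)
b = 2/7 (b = -2*(0 - ⅐) = -2*(-⅐) = 2/7 ≈ 0.28571)
b/(B(-5) + 34) = 2/(7*((-5)² + 34)) = 2/(7*(25 + 34)) = (2/7)/59 = (2/7)*(1/59) = 2/413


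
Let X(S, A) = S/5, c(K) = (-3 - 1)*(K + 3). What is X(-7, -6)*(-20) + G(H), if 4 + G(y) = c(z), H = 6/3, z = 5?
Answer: -8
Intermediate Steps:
c(K) = -12 - 4*K (c(K) = -4*(3 + K) = -12 - 4*K)
X(S, A) = S/5 (X(S, A) = S*(1/5) = S/5)
H = 2 (H = 6*(1/3) = 2)
G(y) = -36 (G(y) = -4 + (-12 - 4*5) = -4 + (-12 - 20) = -4 - 32 = -36)
X(-7, -6)*(-20) + G(H) = ((1/5)*(-7))*(-20) - 36 = -7/5*(-20) - 36 = 28 - 36 = -8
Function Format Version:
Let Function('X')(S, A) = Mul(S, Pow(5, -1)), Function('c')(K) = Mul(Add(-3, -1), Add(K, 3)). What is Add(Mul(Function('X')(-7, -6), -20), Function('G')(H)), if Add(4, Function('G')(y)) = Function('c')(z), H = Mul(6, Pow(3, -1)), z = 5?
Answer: -8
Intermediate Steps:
Function('c')(K) = Add(-12, Mul(-4, K)) (Function('c')(K) = Mul(-4, Add(3, K)) = Add(-12, Mul(-4, K)))
Function('X')(S, A) = Mul(Rational(1, 5), S) (Function('X')(S, A) = Mul(S, Rational(1, 5)) = Mul(Rational(1, 5), S))
H = 2 (H = Mul(6, Rational(1, 3)) = 2)
Function('G')(y) = -36 (Function('G')(y) = Add(-4, Add(-12, Mul(-4, 5))) = Add(-4, Add(-12, -20)) = Add(-4, -32) = -36)
Add(Mul(Function('X')(-7, -6), -20), Function('G')(H)) = Add(Mul(Mul(Rational(1, 5), -7), -20), -36) = Add(Mul(Rational(-7, 5), -20), -36) = Add(28, -36) = -8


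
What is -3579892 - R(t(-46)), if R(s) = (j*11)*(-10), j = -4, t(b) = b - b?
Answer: -3580332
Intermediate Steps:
t(b) = 0
R(s) = 440 (R(s) = -4*11*(-10) = -44*(-10) = 440)
-3579892 - R(t(-46)) = -3579892 - 1*440 = -3579892 - 440 = -3580332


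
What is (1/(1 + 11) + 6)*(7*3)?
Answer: 511/4 ≈ 127.75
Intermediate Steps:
(1/(1 + 11) + 6)*(7*3) = (1/12 + 6)*21 = (73/12)*21 = 511/4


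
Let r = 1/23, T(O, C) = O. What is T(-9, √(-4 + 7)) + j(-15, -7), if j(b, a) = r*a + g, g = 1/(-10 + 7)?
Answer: -665/69 ≈ -9.6377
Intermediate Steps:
r = 1/23 ≈ 0.043478
g = -⅓ (g = 1/(-3) = -⅓ ≈ -0.33333)
j(b, a) = -⅓ + a/23 (j(b, a) = a/23 - ⅓ = -⅓ + a/23)
T(-9, √(-4 + 7)) + j(-15, -7) = -9 + (-⅓ + (1/23)*(-7)) = -9 + (-⅓ - 7/23) = -9 - 44/69 = -665/69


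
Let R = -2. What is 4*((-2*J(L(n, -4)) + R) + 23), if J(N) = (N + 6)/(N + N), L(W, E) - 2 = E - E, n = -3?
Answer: 68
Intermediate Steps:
L(W, E) = 2 (L(W, E) = 2 + (E - E) = 2 + 0 = 2)
J(N) = (6 + N)/(2*N) (J(N) = (6 + N)/((2*N)) = (6 + N)*(1/(2*N)) = (6 + N)/(2*N))
4*((-2*J(L(n, -4)) + R) + 23) = 4*((-(6 + 2)/2 - 2) + 23) = 4*((-8/2 - 2) + 23) = 4*((-2*2 - 2) + 23) = 4*((-4 - 2) + 23) = 4*(-6 + 23) = 4*17 = 68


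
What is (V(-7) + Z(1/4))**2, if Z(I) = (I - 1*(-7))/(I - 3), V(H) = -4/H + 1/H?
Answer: 28900/5929 ≈ 4.8743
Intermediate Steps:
V(H) = -3/H (V(H) = -4/H + 1/H = -3/H)
Z(I) = (7 + I)/(-3 + I) (Z(I) = (I + 7)/(-3 + I) = (7 + I)/(-3 + I))
(V(-7) + Z(1/4))**2 = (-3/(-7) + (7 + 1/4)/(-3 + 1/4))**2 = (-3*(-1/7) + (7 + 1/4)/(-3 + 1/4))**2 = (3/7 + (29/4)/(-11/4))**2 = (3/7 - 4/11*29/4)**2 = (3/7 - 29/11)**2 = (-170/77)**2 = 28900/5929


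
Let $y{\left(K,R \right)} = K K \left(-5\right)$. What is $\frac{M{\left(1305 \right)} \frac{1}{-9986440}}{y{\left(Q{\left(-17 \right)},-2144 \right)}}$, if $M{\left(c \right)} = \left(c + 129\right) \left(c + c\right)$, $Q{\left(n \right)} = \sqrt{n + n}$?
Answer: $- \frac{6453}{2927060} \approx -0.0022046$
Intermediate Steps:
$Q{\left(n \right)} = \sqrt{2} \sqrt{n}$ ($Q{\left(n \right)} = \sqrt{2 n} = \sqrt{2} \sqrt{n}$)
$M{\left(c \right)} = 2 c \left(129 + c\right)$ ($M{\left(c \right)} = \left(129 + c\right) 2 c = 2 c \left(129 + c\right)$)
$y{\left(K,R \right)} = - 5 K^{2}$ ($y{\left(K,R \right)} = K^{2} \left(-5\right) = - 5 K^{2}$)
$\frac{M{\left(1305 \right)} \frac{1}{-9986440}}{y{\left(Q{\left(-17 \right)},-2144 \right)}} = \frac{2 \cdot 1305 \left(129 + 1305\right) \frac{1}{-9986440}}{\left(-5\right) \left(\sqrt{2} \sqrt{-17}\right)^{2}} = \frac{2 \cdot 1305 \cdot 1434 \left(- \frac{1}{9986440}\right)}{\left(-5\right) \left(\sqrt{2} i \sqrt{17}\right)^{2}} = \frac{3742740 \left(- \frac{1}{9986440}\right)}{\left(-5\right) \left(i \sqrt{34}\right)^{2}} = - \frac{6453}{17218 \left(\left(-5\right) \left(-34\right)\right)} = - \frac{6453}{17218 \cdot 170} = \left(- \frac{6453}{17218}\right) \frac{1}{170} = - \frac{6453}{2927060}$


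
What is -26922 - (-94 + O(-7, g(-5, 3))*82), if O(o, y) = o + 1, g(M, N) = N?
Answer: -26336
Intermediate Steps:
O(o, y) = 1 + o
-26922 - (-94 + O(-7, g(-5, 3))*82) = -26922 - (-94 + (1 - 7)*82) = -26922 - (-94 - 6*82) = -26922 - (-94 - 492) = -26922 - 1*(-586) = -26922 + 586 = -26336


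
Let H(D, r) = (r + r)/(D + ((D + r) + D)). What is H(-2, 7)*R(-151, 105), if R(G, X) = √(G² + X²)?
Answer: 14*√33826 ≈ 2574.9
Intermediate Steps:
H(D, r) = 2*r/(r + 3*D) (H(D, r) = (2*r)/(D + (r + 2*D)) = (2*r)/(r + 3*D) = 2*r/(r + 3*D))
H(-2, 7)*R(-151, 105) = (2*7/(7 + 3*(-2)))*√((-151)² + 105²) = (2*7/(7 - 6))*√(22801 + 11025) = (2*7/1)*√33826 = (2*7*1)*√33826 = 14*√33826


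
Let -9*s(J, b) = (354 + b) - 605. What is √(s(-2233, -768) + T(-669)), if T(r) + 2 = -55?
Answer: √506/3 ≈ 7.4981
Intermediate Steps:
T(r) = -57 (T(r) = -2 - 55 = -57)
s(J, b) = 251/9 - b/9 (s(J, b) = -((354 + b) - 605)/9 = -(-251 + b)/9 = 251/9 - b/9)
√(s(-2233, -768) + T(-669)) = √((251/9 - ⅑*(-768)) - 57) = √((251/9 + 256/3) - 57) = √(1019/9 - 57) = √(506/9) = √506/3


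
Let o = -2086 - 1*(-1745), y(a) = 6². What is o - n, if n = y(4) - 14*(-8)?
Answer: -489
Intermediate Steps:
y(a) = 36
o = -341 (o = -2086 + 1745 = -341)
n = 148 (n = 36 - 14*(-8) = 36 + 112 = 148)
o - n = -341 - 1*148 = -341 - 148 = -489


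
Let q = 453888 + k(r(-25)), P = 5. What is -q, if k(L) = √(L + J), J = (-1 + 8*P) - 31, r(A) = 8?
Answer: -453892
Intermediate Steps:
J = 8 (J = (-1 + 8*5) - 31 = (-1 + 40) - 31 = 39 - 31 = 8)
k(L) = √(8 + L) (k(L) = √(L + 8) = √(8 + L))
q = 453892 (q = 453888 + √(8 + 8) = 453888 + √16 = 453888 + 4 = 453892)
-q = -1*453892 = -453892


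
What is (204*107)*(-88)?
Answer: -1920864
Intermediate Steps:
(204*107)*(-88) = 21828*(-88) = -1920864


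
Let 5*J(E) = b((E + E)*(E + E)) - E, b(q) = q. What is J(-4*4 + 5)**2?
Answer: 9801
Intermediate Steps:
J(E) = -E/5 + 4*E**2/5 (J(E) = ((E + E)*(E + E) - E)/5 = ((2*E)*(2*E) - E)/5 = (4*E**2 - E)/5 = (-E + 4*E**2)/5 = -E/5 + 4*E**2/5)
J(-4*4 + 5)**2 = ((-4*4 + 5)*(-1 + 4*(-4*4 + 5))/5)**2 = ((-16 + 5)*(-1 + 4*(-16 + 5))/5)**2 = ((1/5)*(-11)*(-1 + 4*(-11)))**2 = ((1/5)*(-11)*(-1 - 44))**2 = ((1/5)*(-11)*(-45))**2 = 99**2 = 9801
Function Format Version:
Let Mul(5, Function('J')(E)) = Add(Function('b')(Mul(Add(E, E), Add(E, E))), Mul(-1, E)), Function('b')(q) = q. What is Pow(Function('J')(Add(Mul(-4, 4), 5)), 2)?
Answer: 9801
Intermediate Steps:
Function('J')(E) = Add(Mul(Rational(-1, 5), E), Mul(Rational(4, 5), Pow(E, 2))) (Function('J')(E) = Mul(Rational(1, 5), Add(Mul(Add(E, E), Add(E, E)), Mul(-1, E))) = Mul(Rational(1, 5), Add(Mul(Mul(2, E), Mul(2, E)), Mul(-1, E))) = Mul(Rational(1, 5), Add(Mul(4, Pow(E, 2)), Mul(-1, E))) = Mul(Rational(1, 5), Add(Mul(-1, E), Mul(4, Pow(E, 2)))) = Add(Mul(Rational(-1, 5), E), Mul(Rational(4, 5), Pow(E, 2))))
Pow(Function('J')(Add(Mul(-4, 4), 5)), 2) = Pow(Mul(Rational(1, 5), Add(Mul(-4, 4), 5), Add(-1, Mul(4, Add(Mul(-4, 4), 5)))), 2) = Pow(Mul(Rational(1, 5), Add(-16, 5), Add(-1, Mul(4, Add(-16, 5)))), 2) = Pow(Mul(Rational(1, 5), -11, Add(-1, Mul(4, -11))), 2) = Pow(Mul(Rational(1, 5), -11, Add(-1, -44)), 2) = Pow(Mul(Rational(1, 5), -11, -45), 2) = Pow(99, 2) = 9801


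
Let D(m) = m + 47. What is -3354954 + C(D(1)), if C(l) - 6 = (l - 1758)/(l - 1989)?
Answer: -2170650786/647 ≈ -3.3549e+6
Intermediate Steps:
D(m) = 47 + m
C(l) = 6 + (-1758 + l)/(-1989 + l) (C(l) = 6 + (l - 1758)/(l - 1989) = 6 + (-1758 + l)/(-1989 + l))
-3354954 + C(D(1)) = -3354954 + 7*(-1956 + (47 + 1))/(-1989 + (47 + 1)) = -3354954 + 7*(-1956 + 48)/(-1989 + 48) = -3354954 + 7*(-1908)/(-1941) = -3354954 + 7*(-1/1941)*(-1908) = -3354954 + 4452/647 = -2170650786/647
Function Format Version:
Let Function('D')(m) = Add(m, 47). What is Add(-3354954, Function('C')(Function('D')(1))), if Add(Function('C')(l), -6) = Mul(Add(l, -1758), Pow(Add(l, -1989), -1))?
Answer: Rational(-2170650786, 647) ≈ -3.3549e+6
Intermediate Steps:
Function('D')(m) = Add(47, m)
Function('C')(l) = Add(6, Mul(Pow(Add(-1989, l), -1), Add(-1758, l))) (Function('C')(l) = Add(6, Mul(Add(l, -1758), Pow(Add(l, -1989), -1))) = Add(6, Mul(Add(-1758, l), Pow(Add(-1989, l), -1))) = Add(6, Mul(Pow(Add(-1989, l), -1), Add(-1758, l))))
Add(-3354954, Function('C')(Function('D')(1))) = Add(-3354954, Mul(7, Pow(Add(-1989, Add(47, 1)), -1), Add(-1956, Add(47, 1)))) = Add(-3354954, Mul(7, Pow(Add(-1989, 48), -1), Add(-1956, 48))) = Add(-3354954, Mul(7, Pow(-1941, -1), -1908)) = Add(-3354954, Mul(7, Rational(-1, 1941), -1908)) = Add(-3354954, Rational(4452, 647)) = Rational(-2170650786, 647)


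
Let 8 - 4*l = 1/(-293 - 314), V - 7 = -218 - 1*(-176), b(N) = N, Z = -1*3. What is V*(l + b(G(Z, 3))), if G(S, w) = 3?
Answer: -424935/2428 ≈ -175.01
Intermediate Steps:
Z = -3
V = -35 (V = 7 + (-218 - 1*(-176)) = 7 + (-218 + 176) = 7 - 42 = -35)
l = 4857/2428 (l = 2 - 1/(4*(-293 - 314)) = 2 - 1/4/(-607) = 2 - 1/4*(-1/607) = 2 + 1/2428 = 4857/2428 ≈ 2.0004)
V*(l + b(G(Z, 3))) = -35*(4857/2428 + 3) = -35*12141/2428 = -424935/2428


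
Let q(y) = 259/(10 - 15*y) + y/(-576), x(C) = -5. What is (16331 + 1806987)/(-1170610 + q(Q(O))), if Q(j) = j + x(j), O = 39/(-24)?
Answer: -150033024000/96324284201 ≈ -1.5576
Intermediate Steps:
O = -13/8 (O = 39*(-1/24) = -13/8 ≈ -1.6250)
Q(j) = -5 + j (Q(j) = j - 5 = -5 + j)
q(y) = 259/(10 - 15*y) - y/576 (q(y) = 259/(10 - 15*y) + y*(-1/576) = 259/(10 - 15*y) - y/576)
(16331 + 1806987)/(-1170610 + q(Q(O))) = (16331 + 1806987)/(-1170610 + (-149184 - 15*(-5 - 13/8)² + 10*(-5 - 13/8))/(2880*(-2 + 3*(-5 - 13/8)))) = 1823318/(-1170610 + (-149184 - 15*(-53/8)² + 10*(-53/8))/(2880*(-2 + 3*(-53/8)))) = 1823318/(-1170610 + (-149184 - 15*2809/64 - 265/4)/(2880*(-2 - 159/8))) = 1823318/(-1170610 + (-149184 - 42135/64 - 265/4)/(2880*(-175/8))) = 1823318/(-1170610 + (1/2880)*(-8/175)*(-9594151/64)) = 1823318/(-1170610 + 1370593/576000) = 1823318/(-674269989407/576000) = 1823318*(-576000/674269989407) = -150033024000/96324284201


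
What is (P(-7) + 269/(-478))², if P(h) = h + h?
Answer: 48455521/228484 ≈ 212.07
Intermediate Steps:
P(h) = 2*h
(P(-7) + 269/(-478))² = (2*(-7) + 269/(-478))² = (-14 + 269*(-1/478))² = (-14 - 269/478)² = (-6961/478)² = 48455521/228484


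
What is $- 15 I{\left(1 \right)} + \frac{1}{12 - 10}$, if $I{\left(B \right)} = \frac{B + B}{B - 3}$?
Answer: $\frac{31}{2} \approx 15.5$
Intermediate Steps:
$I{\left(B \right)} = \frac{2 B}{-3 + B}$
$- 15 I{\left(1 \right)} + \frac{1}{12 - 10} = - 15 \cdot 2 \cdot 1 \frac{1}{-3 + 1} + \frac{1}{12 - 10} = - 15 \cdot 2 \cdot 1 \frac{1}{-2} + \frac{1}{2} = - 15 \cdot 2 \cdot 1 \left(- \frac{1}{2}\right) + \frac{1}{2} = \left(-15\right) \left(-1\right) + \frac{1}{2} = 15 + \frac{1}{2} = \frac{31}{2}$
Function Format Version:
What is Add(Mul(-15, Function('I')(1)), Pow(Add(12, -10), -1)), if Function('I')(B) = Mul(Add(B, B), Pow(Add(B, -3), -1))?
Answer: Rational(31, 2) ≈ 15.500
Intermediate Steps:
Function('I')(B) = Mul(2, B, Pow(Add(-3, B), -1)) (Function('I')(B) = Mul(Mul(2, B), Pow(Add(-3, B), -1)) = Mul(2, B, Pow(Add(-3, B), -1)))
Add(Mul(-15, Function('I')(1)), Pow(Add(12, -10), -1)) = Add(Mul(-15, Mul(2, 1, Pow(Add(-3, 1), -1))), Pow(Add(12, -10), -1)) = Add(Mul(-15, Mul(2, 1, Pow(-2, -1))), Pow(2, -1)) = Add(Mul(-15, Mul(2, 1, Rational(-1, 2))), Rational(1, 2)) = Add(Mul(-15, -1), Rational(1, 2)) = Add(15, Rational(1, 2)) = Rational(31, 2)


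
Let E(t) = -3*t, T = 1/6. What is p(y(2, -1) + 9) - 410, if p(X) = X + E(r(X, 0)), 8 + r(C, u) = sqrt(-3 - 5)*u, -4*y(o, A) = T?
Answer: -9049/24 ≈ -377.04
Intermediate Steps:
T = 1/6 ≈ 0.16667
y(o, A) = -1/24 (y(o, A) = -1/4*1/6 = -1/24)
r(C, u) = -8 + 2*I*u*sqrt(2) (r(C, u) = -8 + sqrt(-3 - 5)*u = -8 + sqrt(-8)*u = -8 + (2*I*sqrt(2))*u = -8 + 2*I*u*sqrt(2))
p(X) = 24 + X (p(X) = X - 3*(-8 + 2*I*0*sqrt(2)) = X - 3*(-8 + 0) = X - 3*(-8) = X + 24 = 24 + X)
p(y(2, -1) + 9) - 410 = (24 + (-1/24 + 9)) - 410 = (24 + 215/24) - 410 = 791/24 - 410 = -9049/24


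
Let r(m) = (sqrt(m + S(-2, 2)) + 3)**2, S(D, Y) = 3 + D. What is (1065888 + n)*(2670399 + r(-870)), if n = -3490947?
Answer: -6473789577801 - 14550354*I*sqrt(869) ≈ -6.4738e+12 - 4.2893e+8*I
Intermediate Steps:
r(m) = (3 + sqrt(1 + m))**2 (r(m) = (sqrt(m + (3 - 2)) + 3)**2 = (sqrt(m + 1) + 3)**2 = (sqrt(1 + m) + 3)**2 = (3 + sqrt(1 + m))**2)
(1065888 + n)*(2670399 + r(-870)) = (1065888 - 3490947)*(2670399 + (3 + sqrt(1 - 870))**2) = -2425059*(2670399 + (3 + sqrt(-869))**2) = -2425059*(2670399 + (3 + I*sqrt(869))**2) = -6475875128541 - 2425059*(3 + I*sqrt(869))**2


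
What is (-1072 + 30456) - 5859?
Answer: 23525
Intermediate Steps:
(-1072 + 30456) - 5859 = 29384 - 5859 = 23525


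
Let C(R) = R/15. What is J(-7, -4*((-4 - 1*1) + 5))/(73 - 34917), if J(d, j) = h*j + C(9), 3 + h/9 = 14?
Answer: -3/174220 ≈ -1.7220e-5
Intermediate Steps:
h = 99 (h = -27 + 9*14 = -27 + 126 = 99)
C(R) = R/15 (C(R) = R*(1/15) = R/15)
J(d, j) = ⅗ + 99*j (J(d, j) = 99*j + (1/15)*9 = 99*j + ⅗ = ⅗ + 99*j)
J(-7, -4*((-4 - 1*1) + 5))/(73 - 34917) = (⅗ + 99*(-4*((-4 - 1*1) + 5)))/(73 - 34917) = (⅗ + 99*(-4*((-4 - 1) + 5)))/(-34844) = (⅗ + 99*(-4*(-5 + 5)))*(-1/34844) = (⅗ + 99*(-4*0))*(-1/34844) = (⅗ + 99*0)*(-1/34844) = (⅗ + 0)*(-1/34844) = (⅗)*(-1/34844) = -3/174220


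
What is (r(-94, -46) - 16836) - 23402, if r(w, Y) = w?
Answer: -40332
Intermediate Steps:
(r(-94, -46) - 16836) - 23402 = (-94 - 16836) - 23402 = -16930 - 23402 = -40332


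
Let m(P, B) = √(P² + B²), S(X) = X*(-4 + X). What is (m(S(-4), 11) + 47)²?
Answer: (47 + √1145)² ≈ 6534.8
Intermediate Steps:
m(P, B) = √(B² + P²)
(m(S(-4), 11) + 47)² = (√(11² + (-4*(-4 - 4))²) + 47)² = (√(121 + (-4*(-8))²) + 47)² = (√(121 + 32²) + 47)² = (√(121 + 1024) + 47)² = (√1145 + 47)² = (47 + √1145)²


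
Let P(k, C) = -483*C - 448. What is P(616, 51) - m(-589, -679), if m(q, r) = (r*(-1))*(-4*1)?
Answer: -22365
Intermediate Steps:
m(q, r) = 4*r (m(q, r) = -r*(-4) = 4*r)
P(k, C) = -448 - 483*C
P(616, 51) - m(-589, -679) = (-448 - 483*51) - 4*(-679) = (-448 - 24633) - 1*(-2716) = -25081 + 2716 = -22365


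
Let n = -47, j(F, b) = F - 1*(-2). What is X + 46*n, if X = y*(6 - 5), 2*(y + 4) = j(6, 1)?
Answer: -2162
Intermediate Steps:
j(F, b) = 2 + F (j(F, b) = F + 2 = 2 + F)
y = 0 (y = -4 + (2 + 6)/2 = -4 + (½)*8 = -4 + 4 = 0)
X = 0 (X = 0*(6 - 5) = 0*1 = 0)
X + 46*n = 0 + 46*(-47) = 0 - 2162 = -2162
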